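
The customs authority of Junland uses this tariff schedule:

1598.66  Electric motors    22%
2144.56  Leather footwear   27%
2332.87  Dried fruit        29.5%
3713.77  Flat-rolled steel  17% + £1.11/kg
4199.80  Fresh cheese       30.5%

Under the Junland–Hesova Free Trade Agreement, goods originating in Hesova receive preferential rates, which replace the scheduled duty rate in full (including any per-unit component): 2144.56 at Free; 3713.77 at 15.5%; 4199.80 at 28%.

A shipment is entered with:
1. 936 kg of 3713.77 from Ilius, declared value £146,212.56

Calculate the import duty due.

£25,895.10

Line 1 (3713.77, Ilius, 936 kg, £146,212.56):
Base rate for 3713.77 is 17% + £1.11/kg.
3713.77 has an FTA preferential rate, but origin Ilius is not Hesova; base rate stands.
Duty = £146,212.56 × 17% + 936 × £1.11 = £25,895.10.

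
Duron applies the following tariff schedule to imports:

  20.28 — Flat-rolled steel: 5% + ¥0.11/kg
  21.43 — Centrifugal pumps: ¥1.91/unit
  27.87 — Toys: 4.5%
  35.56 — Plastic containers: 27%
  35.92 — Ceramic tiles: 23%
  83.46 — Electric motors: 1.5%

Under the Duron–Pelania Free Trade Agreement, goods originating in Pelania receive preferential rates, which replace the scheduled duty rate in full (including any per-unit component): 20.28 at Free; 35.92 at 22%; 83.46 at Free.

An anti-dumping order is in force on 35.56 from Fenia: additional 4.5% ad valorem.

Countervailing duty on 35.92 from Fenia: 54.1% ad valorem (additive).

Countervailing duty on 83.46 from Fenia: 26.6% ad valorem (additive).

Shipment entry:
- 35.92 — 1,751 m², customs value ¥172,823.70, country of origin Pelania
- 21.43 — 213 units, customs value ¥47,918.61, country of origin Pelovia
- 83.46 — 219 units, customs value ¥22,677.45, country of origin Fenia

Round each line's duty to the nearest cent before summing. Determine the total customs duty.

Line 1 (35.92, Pelania, 1,751 m², ¥172,823.70):
Base rate for 35.92 is 23%.
Origin Pelania qualifies under the Duron–Pelania agreement and 35.92 is covered: preferential rate 22% applies instead.
The additional-duty order on 35.92 targets Fenia, not Pelania; it does not apply.
Duty = ¥172,823.70 × 22% = ¥38,021.21.
Line 2 (21.43, Pelovia, 213 units, ¥47,918.61):
Base rate for 21.43 is ¥1.91/unit.
Duty = 213 × ¥1.91 = ¥406.83.
Line 3 (83.46, Fenia, 219 units, ¥22,677.45):
Base rate for 83.46 is 1.5%.
83.46 has an FTA preferential rate, but origin Fenia is not Pelania; base rate stands.
Additional duty on 83.46 from Fenia: +26.6%. Applied ad valorem rate: 1.5% + 26.6% = 28.1%.
Duty = ¥22,677.45 × 28.1% = ¥6,372.36.
Total = ¥38,021.21 + ¥406.83 + ¥6,372.36 = ¥44,800.40.

¥44,800.40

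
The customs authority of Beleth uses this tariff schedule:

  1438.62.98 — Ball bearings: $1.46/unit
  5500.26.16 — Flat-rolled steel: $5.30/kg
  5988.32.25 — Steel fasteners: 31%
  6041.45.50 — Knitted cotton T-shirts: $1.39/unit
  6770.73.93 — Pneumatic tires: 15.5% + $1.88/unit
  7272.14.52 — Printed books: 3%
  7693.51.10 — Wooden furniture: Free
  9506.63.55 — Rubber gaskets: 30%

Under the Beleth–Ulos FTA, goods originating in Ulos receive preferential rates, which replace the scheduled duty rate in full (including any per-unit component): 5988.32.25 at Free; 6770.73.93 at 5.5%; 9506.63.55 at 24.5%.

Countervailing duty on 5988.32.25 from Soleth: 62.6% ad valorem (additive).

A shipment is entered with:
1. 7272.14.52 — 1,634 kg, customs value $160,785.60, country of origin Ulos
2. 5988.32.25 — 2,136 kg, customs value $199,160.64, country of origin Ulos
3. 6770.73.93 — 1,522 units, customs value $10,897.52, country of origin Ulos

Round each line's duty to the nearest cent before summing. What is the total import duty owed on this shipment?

Line 1 (7272.14.52, Ulos, 1,634 kg, $160,785.60):
Base rate for 7272.14.52 is 3%.
Origin Ulos is the FTA partner but 7272.14.52 is not on the preference list; base rate stands.
Duty = $160,785.60 × 3% = $4,823.57.
Line 2 (5988.32.25, Ulos, 2,136 kg, $199,160.64):
Base rate for 5988.32.25 is 31%.
Origin Ulos qualifies under the Beleth–Ulos agreement and 5988.32.25 is covered: preferential rate Free applies instead.
The additional-duty order on 5988.32.25 targets Soleth, not Ulos; it does not apply.
Duty = $199,160.64 × 0% = $0.00.
Line 3 (6770.73.93, Ulos, 1,522 units, $10,897.52):
Base rate for 6770.73.93 is 15.5% + $1.88/unit.
Origin Ulos qualifies under the Beleth–Ulos agreement and 6770.73.93 is covered: preferential rate 5.5% applies instead.
Duty = $10,897.52 × 5.5% = $599.36.
Total = $4,823.57 + $0.00 + $599.36 = $5,422.93.

$5,422.93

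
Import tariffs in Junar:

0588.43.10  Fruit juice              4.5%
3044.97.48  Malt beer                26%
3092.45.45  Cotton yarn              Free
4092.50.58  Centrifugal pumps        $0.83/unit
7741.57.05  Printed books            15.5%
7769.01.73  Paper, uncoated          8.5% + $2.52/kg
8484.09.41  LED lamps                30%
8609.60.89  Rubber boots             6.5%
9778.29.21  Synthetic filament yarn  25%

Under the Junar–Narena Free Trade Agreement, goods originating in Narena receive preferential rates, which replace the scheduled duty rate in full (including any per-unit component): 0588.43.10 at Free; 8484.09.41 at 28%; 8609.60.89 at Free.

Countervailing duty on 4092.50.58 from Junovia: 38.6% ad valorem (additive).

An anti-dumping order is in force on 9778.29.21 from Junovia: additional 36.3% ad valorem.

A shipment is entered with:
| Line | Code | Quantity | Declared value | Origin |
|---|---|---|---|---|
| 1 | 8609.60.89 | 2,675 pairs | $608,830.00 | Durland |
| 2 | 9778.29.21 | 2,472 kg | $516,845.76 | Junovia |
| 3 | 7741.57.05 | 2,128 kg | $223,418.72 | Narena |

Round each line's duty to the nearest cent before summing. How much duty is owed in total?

Line 1 (8609.60.89, Durland, 2,675 pairs, $608,830.00):
Base rate for 8609.60.89 is 6.5%.
8609.60.89 has an FTA preferential rate, but origin Durland is not Narena; base rate stands.
Duty = $608,830.00 × 6.5% = $39,573.95.
Line 2 (9778.29.21, Junovia, 2,472 kg, $516,845.76):
Base rate for 9778.29.21 is 25%.
Additional duty on 9778.29.21 from Junovia: +36.3%. Applied ad valorem rate: 25% + 36.3% = 61.3%.
Duty = $516,845.76 × 61.3% = $316,826.45.
Line 3 (7741.57.05, Narena, 2,128 kg, $223,418.72):
Base rate for 7741.57.05 is 15.5%.
Origin Narena is the FTA partner but 7741.57.05 is not on the preference list; base rate stands.
Duty = $223,418.72 × 15.5% = $34,629.90.
Total = $39,573.95 + $316,826.45 + $34,629.90 = $391,030.30.

$391,030.30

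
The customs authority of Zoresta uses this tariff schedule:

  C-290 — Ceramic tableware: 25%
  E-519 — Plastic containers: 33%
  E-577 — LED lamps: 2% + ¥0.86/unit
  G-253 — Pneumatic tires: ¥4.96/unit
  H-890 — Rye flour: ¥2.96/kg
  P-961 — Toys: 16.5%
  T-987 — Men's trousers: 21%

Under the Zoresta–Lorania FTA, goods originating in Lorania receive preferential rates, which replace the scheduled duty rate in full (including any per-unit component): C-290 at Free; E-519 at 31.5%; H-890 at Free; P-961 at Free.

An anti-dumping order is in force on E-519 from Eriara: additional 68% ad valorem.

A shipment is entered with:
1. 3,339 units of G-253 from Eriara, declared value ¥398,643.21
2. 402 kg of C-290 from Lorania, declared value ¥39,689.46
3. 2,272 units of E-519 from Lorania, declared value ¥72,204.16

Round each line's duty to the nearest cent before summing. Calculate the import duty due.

Line 1 (G-253, Eriara, 3,339 units, ¥398,643.21):
Base rate for G-253 is ¥4.96/unit.
Duty = 3,339 × ¥4.96 = ¥16,561.44.
Line 2 (C-290, Lorania, 402 kg, ¥39,689.46):
Base rate for C-290 is 25%.
Origin Lorania qualifies under the Zoresta–Lorania agreement and C-290 is covered: preferential rate Free applies instead.
Duty = ¥39,689.46 × 0% = ¥0.00.
Line 3 (E-519, Lorania, 2,272 units, ¥72,204.16):
Base rate for E-519 is 33%.
Origin Lorania qualifies under the Zoresta–Lorania agreement and E-519 is covered: preferential rate 31.5% applies instead.
The additional-duty order on E-519 targets Eriara, not Lorania; it does not apply.
Duty = ¥72,204.16 × 31.5% = ¥22,744.31.
Total = ¥16,561.44 + ¥0.00 + ¥22,744.31 = ¥39,305.75.

¥39,305.75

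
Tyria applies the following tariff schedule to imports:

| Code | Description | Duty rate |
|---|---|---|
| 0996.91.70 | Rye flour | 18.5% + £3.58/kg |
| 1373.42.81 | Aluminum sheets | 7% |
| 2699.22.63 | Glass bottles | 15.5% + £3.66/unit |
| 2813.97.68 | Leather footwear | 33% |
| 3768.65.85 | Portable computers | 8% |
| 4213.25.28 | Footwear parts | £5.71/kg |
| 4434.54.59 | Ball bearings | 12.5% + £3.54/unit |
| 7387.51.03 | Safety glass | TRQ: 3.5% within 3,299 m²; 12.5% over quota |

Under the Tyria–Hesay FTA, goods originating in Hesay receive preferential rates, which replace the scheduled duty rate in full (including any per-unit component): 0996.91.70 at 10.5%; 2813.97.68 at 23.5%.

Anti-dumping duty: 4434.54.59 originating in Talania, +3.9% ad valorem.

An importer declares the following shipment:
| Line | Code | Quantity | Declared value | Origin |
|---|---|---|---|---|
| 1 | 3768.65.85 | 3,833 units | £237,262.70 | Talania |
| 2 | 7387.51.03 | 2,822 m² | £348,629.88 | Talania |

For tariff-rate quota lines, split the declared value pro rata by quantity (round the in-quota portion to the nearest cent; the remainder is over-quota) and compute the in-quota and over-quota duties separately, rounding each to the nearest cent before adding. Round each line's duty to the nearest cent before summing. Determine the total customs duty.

£31,183.07

Line 1 (3768.65.85, Talania, 3,833 units, £237,262.70):
Base rate for 3768.65.85 is 8%.
Duty = £237,262.70 × 8% = £18,981.02.
Line 2 (7387.51.03, Talania, 2,822 m², £348,629.88):
Code 7387.51.03 is under a tariff-rate quota (threshold 3,299 m²). Quantity 2,822 m² is within the quota, so the in-quota rate 3.5% applies to the full value.
Duty = £348,629.88 × 3.5% = £12,202.05.
Total = £18,981.02 + £12,202.05 = £31,183.07.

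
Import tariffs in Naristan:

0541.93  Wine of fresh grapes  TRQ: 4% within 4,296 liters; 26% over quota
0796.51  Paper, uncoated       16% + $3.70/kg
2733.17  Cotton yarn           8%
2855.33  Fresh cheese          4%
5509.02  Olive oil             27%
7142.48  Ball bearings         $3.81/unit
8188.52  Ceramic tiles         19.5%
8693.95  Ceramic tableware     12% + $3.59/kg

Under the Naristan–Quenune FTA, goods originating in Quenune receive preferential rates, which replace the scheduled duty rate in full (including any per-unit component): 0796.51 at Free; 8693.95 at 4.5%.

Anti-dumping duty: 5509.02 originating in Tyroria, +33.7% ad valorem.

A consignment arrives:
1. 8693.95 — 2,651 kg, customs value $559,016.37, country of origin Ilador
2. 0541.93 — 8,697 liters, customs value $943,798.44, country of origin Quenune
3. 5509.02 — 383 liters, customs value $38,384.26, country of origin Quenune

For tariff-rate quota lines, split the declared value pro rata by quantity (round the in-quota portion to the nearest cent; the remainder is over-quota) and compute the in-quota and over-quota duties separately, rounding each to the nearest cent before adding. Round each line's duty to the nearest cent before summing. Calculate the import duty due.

Line 1 (8693.95, Ilador, 2,651 kg, $559,016.37):
Base rate for 8693.95 is 12% + $3.59/kg.
8693.95 has an FTA preferential rate, but origin Ilador is not Quenune; base rate stands.
Duty = $559,016.37 × 12% + 2,651 × $3.59 = $76,599.05.
Line 2 (0541.93, Quenune, 8,697 liters, $943,798.44):
Code 0541.93 is under a tariff-rate quota (threshold 4,296 liters). In-quota: 4,296 liters at 4%; over-quota: 4,401 liters at 26%.
Pro-rata value split: in-quota = $943,798.44 × 4,296/8,697 = $466,201.92; over-quota = $943,798.44 − $466,201.92 = $477,596.52.
In-quota duty = $466,201.92 × 4% = $18,648.08. Over-quota duty = $477,596.52 × 26% = $124,175.10.
Line duty = $18,648.08 + $124,175.10 = $142,823.18.
Line 3 (5509.02, Quenune, 383 liters, $38,384.26):
Base rate for 5509.02 is 27%.
Origin Quenune is the FTA partner but 5509.02 is not on the preference list; base rate stands.
The additional-duty order on 5509.02 targets Tyroria, not Quenune; it does not apply.
Duty = $38,384.26 × 27% = $10,363.75.
Total = $76,599.05 + $142,823.18 + $10,363.75 = $229,785.98.

$229,785.98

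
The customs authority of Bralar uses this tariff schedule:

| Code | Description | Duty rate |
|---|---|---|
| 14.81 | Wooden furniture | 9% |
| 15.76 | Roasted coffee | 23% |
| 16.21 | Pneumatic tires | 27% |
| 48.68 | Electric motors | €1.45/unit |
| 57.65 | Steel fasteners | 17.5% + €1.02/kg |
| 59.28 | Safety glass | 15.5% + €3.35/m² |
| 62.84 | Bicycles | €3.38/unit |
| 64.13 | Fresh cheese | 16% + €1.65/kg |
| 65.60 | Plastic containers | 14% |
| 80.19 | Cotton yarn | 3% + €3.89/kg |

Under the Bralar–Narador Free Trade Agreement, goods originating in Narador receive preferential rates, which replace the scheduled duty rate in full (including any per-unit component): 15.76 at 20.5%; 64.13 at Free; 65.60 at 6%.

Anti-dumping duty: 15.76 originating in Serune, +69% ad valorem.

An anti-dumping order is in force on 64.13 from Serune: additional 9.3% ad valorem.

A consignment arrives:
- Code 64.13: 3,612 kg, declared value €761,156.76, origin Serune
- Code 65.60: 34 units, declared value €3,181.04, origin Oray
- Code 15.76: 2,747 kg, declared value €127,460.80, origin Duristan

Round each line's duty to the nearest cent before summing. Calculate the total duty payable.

Line 1 (64.13, Serune, 3,612 kg, €761,156.76):
Base rate for 64.13 is 16% + €1.65/kg.
64.13 has an FTA preferential rate, but origin Serune is not Narador; base rate stands.
Additional duty on 64.13 from Serune: +9.3%. Applied ad valorem rate: 16% + 9.3% = 25.3%.
Duty = €761,156.76 × 25.3% + 3,612 × €1.65 = €198,532.46.
Line 2 (65.60, Oray, 34 units, €3,181.04):
Base rate for 65.60 is 14%.
65.60 has an FTA preferential rate, but origin Oray is not Narador; base rate stands.
Duty = €3,181.04 × 14% = €445.35.
Line 3 (15.76, Duristan, 2,747 kg, €127,460.80):
Base rate for 15.76 is 23%.
15.76 has an FTA preferential rate, but origin Duristan is not Narador; base rate stands.
The additional-duty order on 15.76 targets Serune, not Duristan; it does not apply.
Duty = €127,460.80 × 23% = €29,315.98.
Total = €198,532.46 + €445.35 + €29,315.98 = €228,293.79.

€228,293.79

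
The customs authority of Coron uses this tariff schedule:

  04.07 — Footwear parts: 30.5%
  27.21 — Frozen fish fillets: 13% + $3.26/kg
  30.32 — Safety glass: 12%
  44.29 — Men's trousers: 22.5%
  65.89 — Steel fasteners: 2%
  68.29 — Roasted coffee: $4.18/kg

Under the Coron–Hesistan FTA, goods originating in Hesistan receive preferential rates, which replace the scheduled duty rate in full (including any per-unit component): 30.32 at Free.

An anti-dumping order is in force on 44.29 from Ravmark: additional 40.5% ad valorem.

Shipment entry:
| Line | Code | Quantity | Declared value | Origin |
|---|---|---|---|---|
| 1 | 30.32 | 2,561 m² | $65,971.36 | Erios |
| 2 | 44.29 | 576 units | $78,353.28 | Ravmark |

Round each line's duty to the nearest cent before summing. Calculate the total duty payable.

$57,279.13

Line 1 (30.32, Erios, 2,561 m², $65,971.36):
Base rate for 30.32 is 12%.
30.32 has an FTA preferential rate, but origin Erios is not Hesistan; base rate stands.
Duty = $65,971.36 × 12% = $7,916.56.
Line 2 (44.29, Ravmark, 576 units, $78,353.28):
Base rate for 44.29 is 22.5%.
Additional duty on 44.29 from Ravmark: +40.5%. Applied ad valorem rate: 22.5% + 40.5% = 63%.
Duty = $78,353.28 × 63% = $49,362.57.
Total = $7,916.56 + $49,362.57 = $57,279.13.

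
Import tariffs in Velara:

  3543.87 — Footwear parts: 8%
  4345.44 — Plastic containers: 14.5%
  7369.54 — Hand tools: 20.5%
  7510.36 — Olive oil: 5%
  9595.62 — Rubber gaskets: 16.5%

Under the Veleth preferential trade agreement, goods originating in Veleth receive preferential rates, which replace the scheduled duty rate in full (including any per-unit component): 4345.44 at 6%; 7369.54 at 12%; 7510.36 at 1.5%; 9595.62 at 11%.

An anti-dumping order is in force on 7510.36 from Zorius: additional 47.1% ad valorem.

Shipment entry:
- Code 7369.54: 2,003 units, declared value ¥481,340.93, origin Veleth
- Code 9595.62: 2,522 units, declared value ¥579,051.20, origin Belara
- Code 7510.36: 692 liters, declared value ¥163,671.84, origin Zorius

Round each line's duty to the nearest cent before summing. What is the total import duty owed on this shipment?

Line 1 (7369.54, Veleth, 2,003 units, ¥481,340.93):
Base rate for 7369.54 is 20.5%.
Origin Veleth qualifies under the Velara–Veleth agreement and 7369.54 is covered: preferential rate 12% applies instead.
Duty = ¥481,340.93 × 12% = ¥57,760.91.
Line 2 (9595.62, Belara, 2,522 units, ¥579,051.20):
Base rate for 9595.62 is 16.5%.
9595.62 has an FTA preferential rate, but origin Belara is not Veleth; base rate stands.
Duty = ¥579,051.20 × 16.5% = ¥95,543.45.
Line 3 (7510.36, Zorius, 692 liters, ¥163,671.84):
Base rate for 7510.36 is 5%.
7510.36 has an FTA preferential rate, but origin Zorius is not Veleth; base rate stands.
Additional duty on 7510.36 from Zorius: +47.1%. Applied ad valorem rate: 5% + 47.1% = 52.1%.
Duty = ¥163,671.84 × 52.1% = ¥85,273.03.
Total = ¥57,760.91 + ¥95,543.45 + ¥85,273.03 = ¥238,577.39.

¥238,577.39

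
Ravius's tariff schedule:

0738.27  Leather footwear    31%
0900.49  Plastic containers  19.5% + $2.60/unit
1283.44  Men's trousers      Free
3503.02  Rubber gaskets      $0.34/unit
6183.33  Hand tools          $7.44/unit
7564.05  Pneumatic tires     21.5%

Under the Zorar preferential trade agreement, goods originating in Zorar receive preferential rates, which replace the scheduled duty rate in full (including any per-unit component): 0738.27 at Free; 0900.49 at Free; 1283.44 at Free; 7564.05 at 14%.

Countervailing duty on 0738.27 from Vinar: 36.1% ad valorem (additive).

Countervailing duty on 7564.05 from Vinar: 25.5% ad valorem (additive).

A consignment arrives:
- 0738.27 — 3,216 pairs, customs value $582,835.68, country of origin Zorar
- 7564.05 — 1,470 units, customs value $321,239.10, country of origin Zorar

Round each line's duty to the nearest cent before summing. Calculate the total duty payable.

$44,973.47

Line 1 (0738.27, Zorar, 3,216 pairs, $582,835.68):
Base rate for 0738.27 is 31%.
Origin Zorar qualifies under the Ravius–Zorar agreement and 0738.27 is covered: preferential rate Free applies instead.
The additional-duty order on 0738.27 targets Vinar, not Zorar; it does not apply.
Duty = $582,835.68 × 0% = $0.00.
Line 2 (7564.05, Zorar, 1,470 units, $321,239.10):
Base rate for 7564.05 is 21.5%.
Origin Zorar qualifies under the Ravius–Zorar agreement and 7564.05 is covered: preferential rate 14% applies instead.
The additional-duty order on 7564.05 targets Vinar, not Zorar; it does not apply.
Duty = $321,239.10 × 14% = $44,973.47.
Total = $0.00 + $44,973.47 = $44,973.47.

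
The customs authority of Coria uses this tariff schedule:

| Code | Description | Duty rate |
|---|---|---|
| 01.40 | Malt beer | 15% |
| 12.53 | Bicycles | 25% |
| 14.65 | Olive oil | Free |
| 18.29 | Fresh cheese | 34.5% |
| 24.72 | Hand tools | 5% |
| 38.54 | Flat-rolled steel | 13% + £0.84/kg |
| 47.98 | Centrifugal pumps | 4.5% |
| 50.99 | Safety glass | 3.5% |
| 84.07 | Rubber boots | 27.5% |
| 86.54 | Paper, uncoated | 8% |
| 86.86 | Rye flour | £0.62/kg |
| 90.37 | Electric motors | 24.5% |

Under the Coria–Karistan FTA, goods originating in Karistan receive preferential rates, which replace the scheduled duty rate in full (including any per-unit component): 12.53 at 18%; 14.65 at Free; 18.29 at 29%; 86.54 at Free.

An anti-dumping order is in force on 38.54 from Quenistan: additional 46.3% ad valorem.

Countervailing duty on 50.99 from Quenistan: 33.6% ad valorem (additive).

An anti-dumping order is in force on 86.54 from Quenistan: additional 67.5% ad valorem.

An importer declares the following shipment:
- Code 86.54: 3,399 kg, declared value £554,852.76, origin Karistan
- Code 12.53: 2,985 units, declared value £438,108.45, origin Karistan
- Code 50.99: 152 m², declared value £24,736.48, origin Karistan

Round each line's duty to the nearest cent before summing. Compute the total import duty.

Line 1 (86.54, Karistan, 3,399 kg, £554,852.76):
Base rate for 86.54 is 8%.
Origin Karistan qualifies under the Coria–Karistan agreement and 86.54 is covered: preferential rate Free applies instead.
The additional-duty order on 86.54 targets Quenistan, not Karistan; it does not apply.
Duty = £554,852.76 × 0% = £0.00.
Line 2 (12.53, Karistan, 2,985 units, £438,108.45):
Base rate for 12.53 is 25%.
Origin Karistan qualifies under the Coria–Karistan agreement and 12.53 is covered: preferential rate 18% applies instead.
Duty = £438,108.45 × 18% = £78,859.52.
Line 3 (50.99, Karistan, 152 m², £24,736.48):
Base rate for 50.99 is 3.5%.
Origin Karistan is the FTA partner but 50.99 is not on the preference list; base rate stands.
The additional-duty order on 50.99 targets Quenistan, not Karistan; it does not apply.
Duty = £24,736.48 × 3.5% = £865.78.
Total = £0.00 + £78,859.52 + £865.78 = £79,725.30.

£79,725.30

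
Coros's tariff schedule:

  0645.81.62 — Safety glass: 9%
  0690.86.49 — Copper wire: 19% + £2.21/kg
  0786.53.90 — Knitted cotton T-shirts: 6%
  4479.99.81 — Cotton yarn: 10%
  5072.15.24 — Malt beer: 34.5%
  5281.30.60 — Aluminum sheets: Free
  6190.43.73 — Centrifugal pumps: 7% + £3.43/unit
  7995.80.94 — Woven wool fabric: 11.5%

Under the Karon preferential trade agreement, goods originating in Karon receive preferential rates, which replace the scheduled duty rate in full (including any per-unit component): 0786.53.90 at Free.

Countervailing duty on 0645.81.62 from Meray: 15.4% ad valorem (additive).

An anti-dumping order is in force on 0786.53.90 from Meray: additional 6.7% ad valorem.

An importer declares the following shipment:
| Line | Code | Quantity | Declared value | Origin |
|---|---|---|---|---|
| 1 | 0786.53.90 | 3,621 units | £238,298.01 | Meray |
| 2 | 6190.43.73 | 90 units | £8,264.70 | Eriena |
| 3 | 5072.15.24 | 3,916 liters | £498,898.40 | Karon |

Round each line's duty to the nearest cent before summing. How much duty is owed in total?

Line 1 (0786.53.90, Meray, 3,621 units, £238,298.01):
Base rate for 0786.53.90 is 6%.
0786.53.90 has an FTA preferential rate, but origin Meray is not Karon; base rate stands.
Additional duty on 0786.53.90 from Meray: +6.7%. Applied ad valorem rate: 6% + 6.7% = 12.7%.
Duty = £238,298.01 × 12.7% = £30,263.85.
Line 2 (6190.43.73, Eriena, 90 units, £8,264.70):
Base rate for 6190.43.73 is 7% + £3.43/unit.
Duty = £8,264.70 × 7% + 90 × £3.43 = £887.23.
Line 3 (5072.15.24, Karon, 3,916 liters, £498,898.40):
Base rate for 5072.15.24 is 34.5%.
Origin Karon is the FTA partner but 5072.15.24 is not on the preference list; base rate stands.
Duty = £498,898.40 × 34.5% = £172,119.95.
Total = £30,263.85 + £887.23 + £172,119.95 = £203,271.03.

£203,271.03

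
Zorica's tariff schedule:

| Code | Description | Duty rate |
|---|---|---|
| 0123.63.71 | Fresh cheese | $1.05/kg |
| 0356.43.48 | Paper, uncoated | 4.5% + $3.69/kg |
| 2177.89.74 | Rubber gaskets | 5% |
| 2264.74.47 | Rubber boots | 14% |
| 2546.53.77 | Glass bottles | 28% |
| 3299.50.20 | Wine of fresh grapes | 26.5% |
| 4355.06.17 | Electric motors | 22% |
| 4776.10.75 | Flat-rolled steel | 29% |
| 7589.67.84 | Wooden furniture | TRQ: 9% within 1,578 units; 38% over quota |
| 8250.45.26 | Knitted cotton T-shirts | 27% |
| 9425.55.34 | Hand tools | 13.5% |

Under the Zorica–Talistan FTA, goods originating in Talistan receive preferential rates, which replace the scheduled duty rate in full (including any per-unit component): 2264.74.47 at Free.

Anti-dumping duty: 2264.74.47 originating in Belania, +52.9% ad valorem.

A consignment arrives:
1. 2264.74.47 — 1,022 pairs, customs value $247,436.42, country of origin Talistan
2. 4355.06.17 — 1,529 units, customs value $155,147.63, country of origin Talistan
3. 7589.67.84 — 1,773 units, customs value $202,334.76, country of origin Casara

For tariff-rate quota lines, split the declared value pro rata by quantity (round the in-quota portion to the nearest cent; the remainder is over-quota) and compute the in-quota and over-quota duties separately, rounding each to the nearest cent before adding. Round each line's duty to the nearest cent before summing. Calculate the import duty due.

$58,796.09

Line 1 (2264.74.47, Talistan, 1,022 pairs, $247,436.42):
Base rate for 2264.74.47 is 14%.
Origin Talistan qualifies under the Zorica–Talistan agreement and 2264.74.47 is covered: preferential rate Free applies instead.
The additional-duty order on 2264.74.47 targets Belania, not Talistan; it does not apply.
Duty = $247,436.42 × 0% = $0.00.
Line 2 (4355.06.17, Talistan, 1,529 units, $155,147.63):
Base rate for 4355.06.17 is 22%.
Origin Talistan is the FTA partner but 4355.06.17 is not on the preference list; base rate stands.
Duty = $155,147.63 × 22% = $34,132.48.
Line 3 (7589.67.84, Casara, 1,773 units, $202,334.76):
Code 7589.67.84 is under a tariff-rate quota (threshold 1,578 units). In-quota: 1,578 units at 9%; over-quota: 195 units at 38%.
Pro-rata value split: in-quota = $202,334.76 × 1,578/1,773 = $180,081.36; over-quota = $202,334.76 − $180,081.36 = $22,253.40.
In-quota duty = $180,081.36 × 9% = $16,207.32. Over-quota duty = $22,253.40 × 38% = $8,456.29.
Line duty = $16,207.32 + $8,456.29 = $24,663.61.
Total = $0.00 + $34,132.48 + $24,663.61 = $58,796.09.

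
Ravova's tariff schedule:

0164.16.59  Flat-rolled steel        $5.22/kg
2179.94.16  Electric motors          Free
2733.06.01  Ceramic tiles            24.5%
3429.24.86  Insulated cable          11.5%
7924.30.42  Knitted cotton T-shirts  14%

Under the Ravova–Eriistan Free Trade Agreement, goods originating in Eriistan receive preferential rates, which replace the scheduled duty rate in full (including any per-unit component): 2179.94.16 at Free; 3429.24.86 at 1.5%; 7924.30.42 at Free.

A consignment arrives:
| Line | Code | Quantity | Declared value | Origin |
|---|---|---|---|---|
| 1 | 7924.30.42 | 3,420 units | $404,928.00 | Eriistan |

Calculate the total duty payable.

$0.00

Line 1 (7924.30.42, Eriistan, 3,420 units, $404,928.00):
Base rate for 7924.30.42 is 14%.
Origin Eriistan qualifies under the Ravova–Eriistan agreement and 7924.30.42 is covered: preferential rate Free applies instead.
Duty = $404,928.00 × 0% = $0.00.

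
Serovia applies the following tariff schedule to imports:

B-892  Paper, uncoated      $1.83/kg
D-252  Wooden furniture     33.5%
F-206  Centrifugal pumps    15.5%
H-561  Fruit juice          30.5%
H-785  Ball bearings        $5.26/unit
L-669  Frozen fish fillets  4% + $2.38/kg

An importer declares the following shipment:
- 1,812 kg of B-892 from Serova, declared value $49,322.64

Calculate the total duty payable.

Line 1 (B-892, Serova, 1,812 kg, $49,322.64):
Base rate for B-892 is $1.83/kg.
Duty = 1,812 × $1.83 = $3,315.96.

$3,315.96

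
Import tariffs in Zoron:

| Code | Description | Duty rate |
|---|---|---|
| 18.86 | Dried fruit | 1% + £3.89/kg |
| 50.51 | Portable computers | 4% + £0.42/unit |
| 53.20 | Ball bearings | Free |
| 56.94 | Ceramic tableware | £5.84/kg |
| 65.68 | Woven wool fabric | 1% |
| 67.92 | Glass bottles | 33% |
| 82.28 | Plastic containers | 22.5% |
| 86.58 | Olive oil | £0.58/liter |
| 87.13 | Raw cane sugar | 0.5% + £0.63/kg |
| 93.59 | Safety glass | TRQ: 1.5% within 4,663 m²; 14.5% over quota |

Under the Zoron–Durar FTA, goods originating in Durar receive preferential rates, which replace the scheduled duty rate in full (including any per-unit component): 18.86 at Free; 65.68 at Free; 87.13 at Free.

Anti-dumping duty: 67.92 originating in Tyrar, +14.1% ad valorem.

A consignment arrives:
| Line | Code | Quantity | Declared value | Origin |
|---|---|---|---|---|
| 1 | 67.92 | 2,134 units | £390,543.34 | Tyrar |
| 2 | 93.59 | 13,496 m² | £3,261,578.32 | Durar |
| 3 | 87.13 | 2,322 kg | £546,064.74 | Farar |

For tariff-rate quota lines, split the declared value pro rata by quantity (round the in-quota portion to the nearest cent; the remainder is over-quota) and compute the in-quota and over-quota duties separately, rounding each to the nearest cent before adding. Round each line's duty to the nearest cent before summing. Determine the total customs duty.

£514,570.01

Line 1 (67.92, Tyrar, 2,134 units, £390,543.34):
Base rate for 67.92 is 33%.
Additional duty on 67.92 from Tyrar: +14.1%. Applied ad valorem rate: 33% + 14.1% = 47.1%.
Duty = £390,543.34 × 47.1% = £183,945.91.
Line 2 (93.59, Durar, 13,496 m², £3,261,578.32):
Code 93.59 is under a tariff-rate quota (threshold 4,663 m²). In-quota: 4,663 m² at 1.5%; over-quota: 8,833 m² at 14.5%.
Pro-rata value split: in-quota = £3,261,578.32 × 4,663/13,496 = £1,126,907.21; over-quota = £3,261,578.32 − £1,126,907.21 = £2,134,671.11.
In-quota duty = £1,126,907.21 × 1.5% = £16,903.61. Over-quota duty = £2,134,671.11 × 14.5% = £309,527.31.
Line duty = £16,903.61 + £309,527.31 = £326,430.92.
Line 3 (87.13, Farar, 2,322 kg, £546,064.74):
Base rate for 87.13 is 0.5% + £0.63/kg.
87.13 has an FTA preferential rate, but origin Farar is not Durar; base rate stands.
Duty = £546,064.74 × 0.5% + 2,322 × £0.63 = £4,193.18.
Total = £183,945.91 + £326,430.92 + £4,193.18 = £514,570.01.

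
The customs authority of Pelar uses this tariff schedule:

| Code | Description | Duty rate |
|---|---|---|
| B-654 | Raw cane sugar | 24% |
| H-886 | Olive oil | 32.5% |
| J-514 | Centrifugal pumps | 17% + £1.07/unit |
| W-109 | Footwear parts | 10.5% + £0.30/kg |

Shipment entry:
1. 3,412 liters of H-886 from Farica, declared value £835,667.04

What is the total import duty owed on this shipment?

Line 1 (H-886, Farica, 3,412 liters, £835,667.04):
Base rate for H-886 is 32.5%.
Duty = £835,667.04 × 32.5% = £271,591.79.

£271,591.79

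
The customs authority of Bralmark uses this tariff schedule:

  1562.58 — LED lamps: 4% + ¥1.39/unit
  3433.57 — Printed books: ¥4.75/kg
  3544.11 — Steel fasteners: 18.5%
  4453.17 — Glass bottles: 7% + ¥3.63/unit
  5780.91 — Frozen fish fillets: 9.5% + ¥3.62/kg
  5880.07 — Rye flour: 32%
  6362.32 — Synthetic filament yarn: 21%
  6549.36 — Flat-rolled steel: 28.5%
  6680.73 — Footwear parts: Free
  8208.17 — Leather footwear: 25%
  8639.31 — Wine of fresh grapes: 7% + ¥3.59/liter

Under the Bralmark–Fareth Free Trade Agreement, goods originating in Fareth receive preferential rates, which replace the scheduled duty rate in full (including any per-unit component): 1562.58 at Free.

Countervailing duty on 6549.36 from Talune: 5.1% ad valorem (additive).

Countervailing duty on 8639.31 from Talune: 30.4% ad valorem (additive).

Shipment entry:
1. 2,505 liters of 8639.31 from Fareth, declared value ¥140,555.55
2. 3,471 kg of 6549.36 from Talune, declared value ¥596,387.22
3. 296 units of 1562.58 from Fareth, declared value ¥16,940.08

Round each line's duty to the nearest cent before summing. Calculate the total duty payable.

¥219,217.95

Line 1 (8639.31, Fareth, 2,505 liters, ¥140,555.55):
Base rate for 8639.31 is 7% + ¥3.59/liter.
Origin Fareth is the FTA partner but 8639.31 is not on the preference list; base rate stands.
The additional-duty order on 8639.31 targets Talune, not Fareth; it does not apply.
Duty = ¥140,555.55 × 7% + 2,505 × ¥3.59 = ¥18,831.84.
Line 2 (6549.36, Talune, 3,471 kg, ¥596,387.22):
Base rate for 6549.36 is 28.5%.
Additional duty on 6549.36 from Talune: +5.1%. Applied ad valorem rate: 28.5% + 5.1% = 33.6%.
Duty = ¥596,387.22 × 33.6% = ¥200,386.11.
Line 3 (1562.58, Fareth, 296 units, ¥16,940.08):
Base rate for 1562.58 is 4% + ¥1.39/unit.
Origin Fareth qualifies under the Bralmark–Fareth agreement and 1562.58 is covered: preferential rate Free applies instead.
Duty = ¥16,940.08 × 0% = ¥0.00.
Total = ¥18,831.84 + ¥200,386.11 + ¥0.00 = ¥219,217.95.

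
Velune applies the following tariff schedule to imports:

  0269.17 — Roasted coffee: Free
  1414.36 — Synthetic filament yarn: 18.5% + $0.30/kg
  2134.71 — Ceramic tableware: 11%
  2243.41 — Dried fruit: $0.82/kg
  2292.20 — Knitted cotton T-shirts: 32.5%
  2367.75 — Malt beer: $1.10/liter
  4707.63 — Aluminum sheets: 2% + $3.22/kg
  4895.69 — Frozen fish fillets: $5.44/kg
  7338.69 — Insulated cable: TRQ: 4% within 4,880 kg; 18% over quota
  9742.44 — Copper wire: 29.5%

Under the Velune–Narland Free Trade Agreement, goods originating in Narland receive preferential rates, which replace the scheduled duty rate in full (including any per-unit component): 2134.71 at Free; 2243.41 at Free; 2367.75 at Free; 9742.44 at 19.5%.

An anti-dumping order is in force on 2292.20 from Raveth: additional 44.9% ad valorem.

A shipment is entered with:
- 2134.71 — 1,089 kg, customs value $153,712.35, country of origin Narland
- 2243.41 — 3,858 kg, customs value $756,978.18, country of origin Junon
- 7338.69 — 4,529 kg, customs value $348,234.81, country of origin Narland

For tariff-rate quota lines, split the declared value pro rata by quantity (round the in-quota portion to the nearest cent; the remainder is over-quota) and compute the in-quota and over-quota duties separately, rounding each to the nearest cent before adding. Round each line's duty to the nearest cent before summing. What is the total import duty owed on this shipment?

Line 1 (2134.71, Narland, 1,089 kg, $153,712.35):
Base rate for 2134.71 is 11%.
Origin Narland qualifies under the Velune–Narland agreement and 2134.71 is covered: preferential rate Free applies instead.
Duty = $153,712.35 × 0% = $0.00.
Line 2 (2243.41, Junon, 3,858 kg, $756,978.18):
Base rate for 2243.41 is $0.82/kg.
2243.41 has an FTA preferential rate, but origin Junon is not Narland; base rate stands.
Duty = 3,858 × $0.82 = $3,163.56.
Line 3 (7338.69, Narland, 4,529 kg, $348,234.81):
Code 7338.69 is under a tariff-rate quota (threshold 4,880 kg). Quantity 4,529 kg is within the quota, so the in-quota rate 4% applies to the full value.
Duty = $348,234.81 × 4% = $13,929.39.
Total = $0.00 + $3,163.56 + $13,929.39 = $17,092.95.

$17,092.95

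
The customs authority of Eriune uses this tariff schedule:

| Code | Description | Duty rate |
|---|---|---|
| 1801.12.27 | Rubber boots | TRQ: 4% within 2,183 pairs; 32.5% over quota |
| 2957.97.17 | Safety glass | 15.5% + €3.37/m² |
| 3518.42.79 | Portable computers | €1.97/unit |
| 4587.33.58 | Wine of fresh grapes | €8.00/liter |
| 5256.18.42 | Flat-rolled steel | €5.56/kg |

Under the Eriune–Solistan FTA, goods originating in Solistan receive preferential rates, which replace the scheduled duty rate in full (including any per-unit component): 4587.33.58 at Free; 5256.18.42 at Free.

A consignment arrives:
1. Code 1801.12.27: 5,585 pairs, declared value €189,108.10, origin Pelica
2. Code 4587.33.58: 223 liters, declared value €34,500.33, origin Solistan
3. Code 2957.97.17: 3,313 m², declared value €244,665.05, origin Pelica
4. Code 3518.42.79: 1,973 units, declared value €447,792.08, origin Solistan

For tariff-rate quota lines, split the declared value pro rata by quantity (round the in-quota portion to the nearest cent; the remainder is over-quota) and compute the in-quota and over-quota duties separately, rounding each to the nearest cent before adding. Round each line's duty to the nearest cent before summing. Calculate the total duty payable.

Line 1 (1801.12.27, Pelica, 5,585 pairs, €189,108.10):
Code 1801.12.27 is under a tariff-rate quota (threshold 2,183 pairs). In-quota: 2,183 pairs at 4%; over-quota: 3,402 pairs at 32.5%.
Pro-rata value split: in-quota = €189,108.10 × 2,183/5,585 = €73,916.38; over-quota = €189,108.10 − €73,916.38 = €115,191.72.
In-quota duty = €73,916.38 × 4% = €2,956.66. Over-quota duty = €115,191.72 × 32.5% = €37,437.31.
Line duty = €2,956.66 + €37,437.31 = €40,393.97.
Line 2 (4587.33.58, Solistan, 223 liters, €34,500.33):
Base rate for 4587.33.58 is €8.00/liter.
Origin Solistan qualifies under the Eriune–Solistan agreement and 4587.33.58 is covered: preferential rate Free applies instead.
Duty = €34,500.33 × 0% = €0.00.
Line 3 (2957.97.17, Pelica, 3,313 m², €244,665.05):
Base rate for 2957.97.17 is 15.5% + €3.37/m².
Duty = €244,665.05 × 15.5% + 3,313 × €3.37 = €49,087.89.
Line 4 (3518.42.79, Solistan, 1,973 units, €447,792.08):
Base rate for 3518.42.79 is €1.97/unit.
Origin Solistan is the FTA partner but 3518.42.79 is not on the preference list; base rate stands.
Duty = 1,973 × €1.97 = €3,886.81.
Total = €40,393.97 + €0.00 + €49,087.89 + €3,886.81 = €93,368.67.

€93,368.67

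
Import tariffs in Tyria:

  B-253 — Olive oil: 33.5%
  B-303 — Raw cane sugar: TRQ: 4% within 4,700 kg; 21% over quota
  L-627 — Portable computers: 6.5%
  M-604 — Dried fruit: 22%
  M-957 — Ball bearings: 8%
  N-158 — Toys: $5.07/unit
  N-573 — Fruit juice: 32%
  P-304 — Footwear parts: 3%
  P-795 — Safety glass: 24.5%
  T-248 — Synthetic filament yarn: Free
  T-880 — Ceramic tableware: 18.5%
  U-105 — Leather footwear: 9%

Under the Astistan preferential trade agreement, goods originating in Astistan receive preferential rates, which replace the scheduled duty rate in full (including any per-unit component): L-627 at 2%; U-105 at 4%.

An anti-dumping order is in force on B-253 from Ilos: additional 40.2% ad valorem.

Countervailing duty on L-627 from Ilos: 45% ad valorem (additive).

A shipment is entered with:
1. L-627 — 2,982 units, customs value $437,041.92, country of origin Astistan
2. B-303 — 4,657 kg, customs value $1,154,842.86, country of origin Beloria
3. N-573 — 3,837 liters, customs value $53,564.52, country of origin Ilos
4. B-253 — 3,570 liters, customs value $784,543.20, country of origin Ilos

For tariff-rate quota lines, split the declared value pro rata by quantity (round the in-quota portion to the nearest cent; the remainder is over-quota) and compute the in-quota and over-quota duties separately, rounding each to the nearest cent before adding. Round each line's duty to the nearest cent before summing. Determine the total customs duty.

Line 1 (L-627, Astistan, 2,982 units, $437,041.92):
Base rate for L-627 is 6.5%.
Origin Astistan qualifies under the Tyria–Astistan agreement and L-627 is covered: preferential rate 2% applies instead.
The additional-duty order on L-627 targets Ilos, not Astistan; it does not apply.
Duty = $437,041.92 × 2% = $8,740.84.
Line 2 (B-303, Beloria, 4,657 kg, $1,154,842.86):
Code B-303 is under a tariff-rate quota (threshold 4,700 kg). Quantity 4,657 kg is within the quota, so the in-quota rate 4% applies to the full value.
Duty = $1,154,842.86 × 4% = $46,193.71.
Line 3 (N-573, Ilos, 3,837 liters, $53,564.52):
Base rate for N-573 is 32%.
Duty = $53,564.52 × 32% = $17,140.65.
Line 4 (B-253, Ilos, 3,570 liters, $784,543.20):
Base rate for B-253 is 33.5%.
Additional duty on B-253 from Ilos: +40.2%. Applied ad valorem rate: 33.5% + 40.2% = 73.7%.
Duty = $784,543.20 × 73.7% = $578,208.34.
Total = $8,740.84 + $46,193.71 + $17,140.65 + $578,208.34 = $650,283.54.

$650,283.54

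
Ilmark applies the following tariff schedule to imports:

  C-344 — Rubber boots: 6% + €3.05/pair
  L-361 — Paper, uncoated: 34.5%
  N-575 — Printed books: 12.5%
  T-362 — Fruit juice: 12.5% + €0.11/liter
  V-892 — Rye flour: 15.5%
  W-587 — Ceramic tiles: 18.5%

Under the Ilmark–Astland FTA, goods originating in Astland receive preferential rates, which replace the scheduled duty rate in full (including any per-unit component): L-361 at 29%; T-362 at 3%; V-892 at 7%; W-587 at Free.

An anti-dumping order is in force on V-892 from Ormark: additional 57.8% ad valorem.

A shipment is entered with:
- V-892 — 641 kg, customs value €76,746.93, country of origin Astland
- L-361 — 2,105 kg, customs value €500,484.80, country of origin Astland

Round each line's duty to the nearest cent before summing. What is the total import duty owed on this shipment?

€150,512.88

Line 1 (V-892, Astland, 641 kg, €76,746.93):
Base rate for V-892 is 15.5%.
Origin Astland qualifies under the Ilmark–Astland agreement and V-892 is covered: preferential rate 7% applies instead.
The additional-duty order on V-892 targets Ormark, not Astland; it does not apply.
Duty = €76,746.93 × 7% = €5,372.29.
Line 2 (L-361, Astland, 2,105 kg, €500,484.80):
Base rate for L-361 is 34.5%.
Origin Astland qualifies under the Ilmark–Astland agreement and L-361 is covered: preferential rate 29% applies instead.
Duty = €500,484.80 × 29% = €145,140.59.
Total = €5,372.29 + €145,140.59 = €150,512.88.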